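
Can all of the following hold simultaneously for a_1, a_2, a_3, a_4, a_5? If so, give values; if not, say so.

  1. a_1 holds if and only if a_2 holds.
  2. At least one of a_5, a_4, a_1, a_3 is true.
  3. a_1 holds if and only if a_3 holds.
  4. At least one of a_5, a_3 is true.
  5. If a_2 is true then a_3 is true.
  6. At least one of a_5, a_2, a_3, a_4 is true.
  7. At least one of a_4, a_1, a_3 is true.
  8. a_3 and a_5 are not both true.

a_1 = True; a_2 = True; a_3 = True; a_4 = True; a_5 = False

  (1) a_1=T, a_2=T — same ✓
  (2) {a_5, a_4, a_1, a_3}: 3 true — at least one ✓
  (3) a_1=T, a_3=T — same ✓
  (4) {a_5, a_3}: 1 true — at least one ✓
  (5) a_2=T ⇒ a_3: T ✓
  (6) {a_5, a_2, a_3, a_4}: 3 true — at least one ✓
  (7) {a_4, a_1, a_3}: 3 true — at least one ✓
  (8) a_3=T, a_5=F — not both ✓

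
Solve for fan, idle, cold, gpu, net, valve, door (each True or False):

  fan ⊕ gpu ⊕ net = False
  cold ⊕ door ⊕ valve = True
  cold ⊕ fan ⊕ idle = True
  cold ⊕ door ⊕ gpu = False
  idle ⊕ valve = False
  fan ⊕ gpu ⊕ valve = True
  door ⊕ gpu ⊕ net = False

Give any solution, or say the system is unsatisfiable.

fan = False, idle = True, cold = False, gpu = False, net = False, valve = True, door = False

fan ⊕ gpu ⊕ net = F ⊕ F ⊕ F = False ✓
cold ⊕ door ⊕ valve = F ⊕ F ⊕ T = True ✓
cold ⊕ fan ⊕ idle = F ⊕ F ⊕ T = True ✓
cold ⊕ door ⊕ gpu = F ⊕ F ⊕ F = False ✓
idle ⊕ valve = T ⊕ T = False ✓
fan ⊕ gpu ⊕ valve = F ⊕ F ⊕ T = True ✓
door ⊕ gpu ⊕ net = F ⊕ F ⊕ F = False ✓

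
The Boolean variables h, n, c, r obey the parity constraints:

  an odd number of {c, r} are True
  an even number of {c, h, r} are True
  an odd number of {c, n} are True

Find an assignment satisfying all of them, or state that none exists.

h = True; n = True; c = False; r = True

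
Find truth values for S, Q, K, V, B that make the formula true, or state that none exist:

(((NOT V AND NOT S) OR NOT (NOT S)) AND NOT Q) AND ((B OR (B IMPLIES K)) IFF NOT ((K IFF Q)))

S=T; Q=F; K=T; V=T; B=F

  ((NOT V AND NOT S) OR NOT (NOT S)) AND NOT Q = True
    (NOT V AND NOT S) OR NOT (NOT S) = True
      NOT V AND NOT S = False
        NOT V = False
        NOT S = False
      NOT (NOT S) = True
        NOT S = False
    NOT Q = True
  (B OR (B IMPLIES K)) IFF NOT ((K IFF Q)) = True
    B OR (B IMPLIES K) = True
      B IMPLIES K = True
    NOT ((K IFF Q)) = True
      K IFF Q = False
Both conjuncts True, so the formula holds.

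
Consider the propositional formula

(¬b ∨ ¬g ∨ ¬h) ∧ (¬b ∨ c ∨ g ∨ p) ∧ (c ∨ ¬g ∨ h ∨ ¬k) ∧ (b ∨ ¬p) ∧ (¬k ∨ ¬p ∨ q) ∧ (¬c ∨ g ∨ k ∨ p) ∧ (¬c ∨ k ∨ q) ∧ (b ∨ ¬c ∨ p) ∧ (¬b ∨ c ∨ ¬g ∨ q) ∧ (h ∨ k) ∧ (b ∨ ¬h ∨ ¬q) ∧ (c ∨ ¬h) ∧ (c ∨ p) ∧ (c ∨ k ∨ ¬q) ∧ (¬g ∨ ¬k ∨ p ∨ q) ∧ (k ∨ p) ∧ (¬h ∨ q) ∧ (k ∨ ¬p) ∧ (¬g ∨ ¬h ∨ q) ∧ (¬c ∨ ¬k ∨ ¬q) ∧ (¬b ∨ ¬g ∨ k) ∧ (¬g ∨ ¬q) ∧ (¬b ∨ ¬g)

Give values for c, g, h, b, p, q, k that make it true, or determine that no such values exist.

c = True, g = False, h = False, b = True, p = False, q = False, k = True

Set c = True.
Try g = True:
  (¬g ∨ ¬q) forces q = False.
  (¬c ∨ k ∨ q) forces k = True.
  (¬k ∨ ¬p ∨ q) forces p = False.
  clause (¬g ∨ ¬k ∨ p ∨ q) is falsified — backtrack.
So g = False.
Set h = False.
  then (h ∨ k) forces k = True.
  then (¬c ∨ ¬k ∨ ¬q) forces q = False.
  then (¬k ∨ ¬p ∨ q) forces p = False.
  then (b ∨ ¬c ∨ p) forces b = True.
All clauses satisfied.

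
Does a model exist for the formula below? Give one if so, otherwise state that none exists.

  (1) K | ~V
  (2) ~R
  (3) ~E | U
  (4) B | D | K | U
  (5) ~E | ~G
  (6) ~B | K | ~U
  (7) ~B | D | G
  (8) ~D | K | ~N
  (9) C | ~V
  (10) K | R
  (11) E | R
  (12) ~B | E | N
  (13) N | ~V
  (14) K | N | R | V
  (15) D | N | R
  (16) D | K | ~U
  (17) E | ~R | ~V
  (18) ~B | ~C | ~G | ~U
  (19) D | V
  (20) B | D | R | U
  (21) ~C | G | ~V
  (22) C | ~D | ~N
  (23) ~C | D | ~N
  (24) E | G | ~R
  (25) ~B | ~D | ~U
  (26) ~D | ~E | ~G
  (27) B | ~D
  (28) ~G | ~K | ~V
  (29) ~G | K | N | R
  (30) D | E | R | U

The formula is unsatisfiable.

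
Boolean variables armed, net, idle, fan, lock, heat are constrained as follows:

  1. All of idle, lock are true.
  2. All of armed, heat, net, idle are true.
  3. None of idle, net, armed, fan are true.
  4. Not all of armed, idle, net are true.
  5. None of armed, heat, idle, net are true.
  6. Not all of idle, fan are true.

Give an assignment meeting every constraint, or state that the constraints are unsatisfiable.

Case armed = True:
  Constraint (3) is violated (armed=T) — contradiction.
Case armed = False:
  Constraint (2) is violated (armed=F) — contradiction.
Both cases fail — unsatisfiable.

The formula is unsatisfiable.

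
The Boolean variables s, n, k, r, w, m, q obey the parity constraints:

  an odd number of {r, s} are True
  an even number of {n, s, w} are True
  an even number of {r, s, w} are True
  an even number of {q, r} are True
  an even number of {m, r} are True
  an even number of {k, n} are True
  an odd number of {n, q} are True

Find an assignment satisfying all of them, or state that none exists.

Adding constraints 2, 3, 4, 7 mod 2: every variable appears an even number of times on the left, so the left side is 0.
But the right sides sum to 1 (mod 2). 0 ≠ 1 — the system is inconsistent.

Unsatisfiable — no assignment works.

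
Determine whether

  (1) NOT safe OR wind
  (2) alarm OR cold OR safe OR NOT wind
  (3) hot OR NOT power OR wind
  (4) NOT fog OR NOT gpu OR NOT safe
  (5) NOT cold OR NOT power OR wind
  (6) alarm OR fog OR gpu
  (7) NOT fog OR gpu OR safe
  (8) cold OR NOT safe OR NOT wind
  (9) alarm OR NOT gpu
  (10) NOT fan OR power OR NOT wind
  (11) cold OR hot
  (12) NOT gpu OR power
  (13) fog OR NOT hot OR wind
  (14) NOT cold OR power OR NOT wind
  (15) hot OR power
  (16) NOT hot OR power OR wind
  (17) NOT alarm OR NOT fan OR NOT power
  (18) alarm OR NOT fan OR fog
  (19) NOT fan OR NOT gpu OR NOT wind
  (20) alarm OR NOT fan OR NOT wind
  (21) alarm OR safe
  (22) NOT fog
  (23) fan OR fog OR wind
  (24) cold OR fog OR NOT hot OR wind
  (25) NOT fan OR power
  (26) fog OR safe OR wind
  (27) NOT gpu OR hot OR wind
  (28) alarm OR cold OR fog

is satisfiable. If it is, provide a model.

Unit clause (NOT fog) forces fog = False.
Set wind = True.
Set power = True.
Try fan = True:
  (NOT alarm OR NOT fan OR NOT power) forces alarm = False.
  clause (alarm OR NOT fan OR fog) is falsified — backtrack.
So fan = False.
Set cold = False.
  then (cold OR NOT safe OR NOT wind) forces safe = False.
  then (cold OR hot) forces hot = True.
  then (alarm OR safe) forces alarm = True.
Set gpu = False.
All clauses satisfied.

wind = True, power = True, fan = False, cold = False, fog = False, gpu = False, alarm = True, hot = True, safe = False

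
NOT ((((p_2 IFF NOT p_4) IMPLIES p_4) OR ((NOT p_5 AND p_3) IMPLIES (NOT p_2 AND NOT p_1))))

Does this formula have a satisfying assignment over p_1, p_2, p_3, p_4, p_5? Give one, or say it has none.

p_1 = True; p_2 = True; p_3 = True; p_4 = False; p_5 = False

  NOT ((((p_2 IFF NOT p_4) IMPLIES p_4) OR ((NOT p_5 AND p_3) IMPLIES (NOT p_2 AND NOT p_1)))) = True
    ((p_2 IFF NOT p_4) IMPLIES p_4) OR ((NOT p_5 AND p_3) IMPLIES (NOT p_2 AND NOT p_1)) = False
      (p_2 IFF NOT p_4) IMPLIES p_4 = False
        p_2 IFF NOT p_4 = True
          NOT p_4 = True
      (NOT p_5 AND p_3) IMPLIES (NOT p_2 AND NOT p_1) = False
        NOT p_5 AND p_3 = True
          NOT p_5 = True
        NOT p_2 AND NOT p_1 = False
          NOT p_2 = False
          NOT p_1 = False
The formula evaluates to True.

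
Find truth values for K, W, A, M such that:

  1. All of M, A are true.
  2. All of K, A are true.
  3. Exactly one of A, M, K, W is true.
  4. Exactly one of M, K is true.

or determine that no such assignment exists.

Unsatisfiable — no assignment works.

Case K = True:
  (1) forces M = True.
  Constraint (3) is violated (M=T, K=T) — contradiction.
Case K = False:
  Constraint (2) is violated (K=F) — contradiction.
Both cases fail — unsatisfiable.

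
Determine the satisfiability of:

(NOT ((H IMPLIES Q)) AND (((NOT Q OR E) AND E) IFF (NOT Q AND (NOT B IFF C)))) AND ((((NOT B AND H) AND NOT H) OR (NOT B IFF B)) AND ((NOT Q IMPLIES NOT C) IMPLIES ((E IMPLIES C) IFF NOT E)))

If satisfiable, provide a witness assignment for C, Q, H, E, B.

UNSATISFIABLE

The conjunct ((NOT B AND H) AND NOT H) OR (NOT B IFF B) is unsatisfiable on its own:
  H=F, B=F: evaluates to False.
  H=F, B=T: evaluates to False.
  H=T, B=F: evaluates to False.
  H=T, B=T: evaluates to False.
So the whole conjunction is unsatisfiable.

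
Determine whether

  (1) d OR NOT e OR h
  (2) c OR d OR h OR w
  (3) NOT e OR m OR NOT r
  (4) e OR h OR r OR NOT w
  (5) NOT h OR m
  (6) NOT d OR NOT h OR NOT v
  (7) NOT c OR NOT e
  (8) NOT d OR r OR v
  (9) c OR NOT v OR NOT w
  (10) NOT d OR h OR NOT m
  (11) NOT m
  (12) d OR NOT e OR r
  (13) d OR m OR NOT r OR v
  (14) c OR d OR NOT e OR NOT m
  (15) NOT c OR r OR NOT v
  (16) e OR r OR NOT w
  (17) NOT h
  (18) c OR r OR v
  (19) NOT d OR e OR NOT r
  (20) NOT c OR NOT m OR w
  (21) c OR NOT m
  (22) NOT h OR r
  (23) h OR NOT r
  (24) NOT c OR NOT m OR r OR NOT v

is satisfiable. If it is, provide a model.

Unit clause (NOT m) forces m = False.
Unit clause (NOT h) forces h = False.
In (h OR NOT r) only NOT r is left, so r = False.
Set e = False.
  then (e OR h OR r OR NOT w) forces w = False.
Set v = True.
  then (NOT c OR r OR NOT v) forces c = False.
  then (c OR d OR h OR w) forces d = True.
All clauses satisfied.

e: False, v: True, c: False, w: False, r: False, m: False, d: True, h: False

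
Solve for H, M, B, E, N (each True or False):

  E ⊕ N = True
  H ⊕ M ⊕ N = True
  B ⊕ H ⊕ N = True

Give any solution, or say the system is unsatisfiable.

H: False, M: True, B: True, E: True, N: False

E ⊕ N = T ⊕ F = True ✓
H ⊕ M ⊕ N = F ⊕ T ⊕ F = True ✓
B ⊕ H ⊕ N = T ⊕ F ⊕ F = True ✓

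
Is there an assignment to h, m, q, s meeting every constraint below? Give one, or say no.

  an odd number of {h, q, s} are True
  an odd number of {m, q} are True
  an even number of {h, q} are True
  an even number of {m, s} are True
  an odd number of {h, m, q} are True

h = False, m = True, q = False, s = True

{h, q, s}: 1 true → odd ✓
{m, q}: 1 true → odd ✓
{h, q}: 0 true → even ✓
{m, s}: 2 true → even ✓
{h, m, q}: 1 true → odd ✓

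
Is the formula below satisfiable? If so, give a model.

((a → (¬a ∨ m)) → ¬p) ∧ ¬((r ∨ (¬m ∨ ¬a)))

m=T; r=F; p=F; a=T

  (a → (¬a ∨ m)) → ¬p = True
    a → (¬a ∨ m) = True
      ¬a ∨ m = True
        ¬a = False
    ¬p = True
  ¬((r ∨ (¬m ∨ ¬a))) = True
    r ∨ (¬m ∨ ¬a) = False
      ¬m ∨ ¬a = False
        ¬m = False
        ¬a = False
Both conjuncts True, so the formula holds.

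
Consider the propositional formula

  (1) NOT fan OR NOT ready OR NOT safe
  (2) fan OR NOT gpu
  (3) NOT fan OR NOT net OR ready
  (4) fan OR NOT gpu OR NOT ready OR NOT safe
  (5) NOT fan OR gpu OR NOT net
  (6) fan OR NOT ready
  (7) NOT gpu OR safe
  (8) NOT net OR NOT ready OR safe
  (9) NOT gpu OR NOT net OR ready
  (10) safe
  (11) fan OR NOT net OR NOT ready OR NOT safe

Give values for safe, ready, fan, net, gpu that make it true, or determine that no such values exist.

safe = True, ready = False, fan = True, net = False, gpu = False

Unit clause (safe) forces safe = True.
Try ready = True:
  (NOT fan OR NOT ready OR NOT safe) forces fan = False.
  clause (fan OR NOT ready) is falsified — backtrack.
So ready = False.
Set fan = True.
  then (NOT fan OR NOT net OR ready) forces net = False.
Set gpu = False.
All clauses satisfied.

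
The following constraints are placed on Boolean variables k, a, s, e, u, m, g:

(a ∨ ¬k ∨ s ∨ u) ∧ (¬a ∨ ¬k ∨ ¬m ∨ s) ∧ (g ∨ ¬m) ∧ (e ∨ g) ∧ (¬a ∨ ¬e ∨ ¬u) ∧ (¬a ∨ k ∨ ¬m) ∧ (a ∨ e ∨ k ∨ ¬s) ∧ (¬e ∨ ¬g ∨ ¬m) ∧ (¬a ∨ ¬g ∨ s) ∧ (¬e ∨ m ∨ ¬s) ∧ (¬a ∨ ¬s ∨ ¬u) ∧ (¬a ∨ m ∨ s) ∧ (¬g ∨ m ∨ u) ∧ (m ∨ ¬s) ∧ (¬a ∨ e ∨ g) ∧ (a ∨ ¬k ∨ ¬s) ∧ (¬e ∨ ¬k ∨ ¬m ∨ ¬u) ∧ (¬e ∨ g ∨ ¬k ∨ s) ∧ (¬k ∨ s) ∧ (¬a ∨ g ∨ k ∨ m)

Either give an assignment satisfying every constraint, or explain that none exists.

k = False, a = False, s = False, e = False, u = True, m = False, g = True

Set k = False.
Try a = True:
  (¬a ∨ k ∨ ¬m) forces m = False.
  (¬a ∨ m ∨ s) forces s = True.
  clause (m ∨ ¬s) is falsified — backtrack.
So a = False.
Set s = False.
Set e = False.
  then (e ∨ g) forces g = True.
Set u = True.
Set m = False.
All clauses satisfied.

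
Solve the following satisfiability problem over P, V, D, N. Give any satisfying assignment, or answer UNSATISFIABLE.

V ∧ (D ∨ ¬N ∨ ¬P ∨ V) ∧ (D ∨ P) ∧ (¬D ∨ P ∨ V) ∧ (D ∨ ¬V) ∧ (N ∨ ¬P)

P = False, V = True, D = True, N = True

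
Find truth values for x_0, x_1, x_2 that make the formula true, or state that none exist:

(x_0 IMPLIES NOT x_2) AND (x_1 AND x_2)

x_0: False, x_1: True, x_2: True

  x_0 IMPLIES NOT x_2 = True
    NOT x_2 = False
  x_1 AND x_2 = True
Both conjuncts True, so the formula holds.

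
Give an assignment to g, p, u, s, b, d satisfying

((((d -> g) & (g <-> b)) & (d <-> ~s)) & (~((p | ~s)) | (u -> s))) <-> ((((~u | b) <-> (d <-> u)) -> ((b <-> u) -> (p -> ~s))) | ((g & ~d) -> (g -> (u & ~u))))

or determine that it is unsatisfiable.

g = False; p = True; u = True; s = True; b = False; d = False

  ((((d -> g) & (g <-> b)) & (d <-> ~s)) & (~((p | ~s)) | (u -> s))) <-> ((((~u | b) <-> (d <-> u)) -> ((b <-> u) -> (p -> ~s))) | ((g & ~d) -> (g -> (u & ~u)))) = True
    (((d -> g) & (g <-> b)) & (d <-> ~s)) & (~((p | ~s)) | (u -> s)) = True
      ((d -> g) & (g <-> b)) & (d <-> ~s) = True
        (d -> g) & (g <-> b) = True
          d -> g = True
          g <-> b = True
        d <-> ~s = True
          ~s = False
      ~((p | ~s)) | (u -> s) = True
        ~((p | ~s)) = False
          p | ~s = True
            ~s = False
        u -> s = True
    (((~u | b) <-> (d <-> u)) -> ((b <-> u) -> (p -> ~s))) | ((g & ~d) -> (g -> (u & ~u))) = True
      ((~u | b) <-> (d <-> u)) -> ((b <-> u) -> (p -> ~s)) = True
        (~u | b) <-> (d <-> u) = True
          ~u | b = False
            ~u = False
          d <-> u = False
        (b <-> u) -> (p -> ~s) = True
          b <-> u = False
          p -> ~s = False
            ~s = False
      (g & ~d) -> (g -> (u & ~u)) = True
        g & ~d = False
          ~d = True
        g -> (u & ~u) = True
          u & ~u = False
            ~u = False
The formula evaluates to True.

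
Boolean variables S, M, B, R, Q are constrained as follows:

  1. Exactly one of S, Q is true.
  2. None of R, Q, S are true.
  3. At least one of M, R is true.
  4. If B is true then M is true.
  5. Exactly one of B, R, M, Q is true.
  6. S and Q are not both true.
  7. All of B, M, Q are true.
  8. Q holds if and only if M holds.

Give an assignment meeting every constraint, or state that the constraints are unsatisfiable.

Case Q = True:
  Constraint (2) is violated (Q=T) — contradiction.
Case Q = False:
  Constraint (7) is violated (Q=F) — contradiction.
Both cases fail — unsatisfiable.

Unsatisfiable — no assignment works.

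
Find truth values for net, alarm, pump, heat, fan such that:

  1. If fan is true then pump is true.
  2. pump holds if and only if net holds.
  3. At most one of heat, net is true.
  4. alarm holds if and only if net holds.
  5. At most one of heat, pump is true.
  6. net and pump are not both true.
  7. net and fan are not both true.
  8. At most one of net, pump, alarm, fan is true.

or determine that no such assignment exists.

net = False; alarm = False; pump = False; heat = True; fan = False

  (1) fan=F ⇒ pump: vacuous ✓
  (2) pump=F, net=F — same ✓
  (3) {heat, net}: 1 true — at most one ✓
  (4) alarm=F, net=F — same ✓
  (5) {heat, pump}: 1 true — at most one ✓
  (6) net=F, pump=F — not both ✓
  (7) net=F, fan=F — not both ✓
  (8) {net, pump, alarm, fan}: 0 true — at most one ✓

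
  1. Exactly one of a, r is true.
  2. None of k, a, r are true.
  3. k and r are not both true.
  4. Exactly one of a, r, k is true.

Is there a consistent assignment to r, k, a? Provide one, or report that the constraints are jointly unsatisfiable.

UNSATISFIABLE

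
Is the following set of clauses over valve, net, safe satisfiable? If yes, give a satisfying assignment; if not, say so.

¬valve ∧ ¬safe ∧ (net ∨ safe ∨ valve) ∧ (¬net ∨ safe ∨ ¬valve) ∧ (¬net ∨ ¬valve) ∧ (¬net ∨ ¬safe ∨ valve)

Unit clause (¬valve) forces valve = False.
Unit clause (¬safe) forces safe = False.
In (net ∨ safe ∨ valve) only net is left, so net = True.
Check each clause:
  (¬valve): ¬valve holds.
  (¬safe): ¬safe holds.
  (net ∨ safe ∨ valve): net holds.
  (¬net ∨ safe ∨ ¬valve): ¬valve holds.
  (¬net ∨ ¬valve): ¬valve holds.
  (¬net ∨ ¬safe ∨ valve): ¬safe holds.
All clauses satisfied.

valve: False, net: True, safe: False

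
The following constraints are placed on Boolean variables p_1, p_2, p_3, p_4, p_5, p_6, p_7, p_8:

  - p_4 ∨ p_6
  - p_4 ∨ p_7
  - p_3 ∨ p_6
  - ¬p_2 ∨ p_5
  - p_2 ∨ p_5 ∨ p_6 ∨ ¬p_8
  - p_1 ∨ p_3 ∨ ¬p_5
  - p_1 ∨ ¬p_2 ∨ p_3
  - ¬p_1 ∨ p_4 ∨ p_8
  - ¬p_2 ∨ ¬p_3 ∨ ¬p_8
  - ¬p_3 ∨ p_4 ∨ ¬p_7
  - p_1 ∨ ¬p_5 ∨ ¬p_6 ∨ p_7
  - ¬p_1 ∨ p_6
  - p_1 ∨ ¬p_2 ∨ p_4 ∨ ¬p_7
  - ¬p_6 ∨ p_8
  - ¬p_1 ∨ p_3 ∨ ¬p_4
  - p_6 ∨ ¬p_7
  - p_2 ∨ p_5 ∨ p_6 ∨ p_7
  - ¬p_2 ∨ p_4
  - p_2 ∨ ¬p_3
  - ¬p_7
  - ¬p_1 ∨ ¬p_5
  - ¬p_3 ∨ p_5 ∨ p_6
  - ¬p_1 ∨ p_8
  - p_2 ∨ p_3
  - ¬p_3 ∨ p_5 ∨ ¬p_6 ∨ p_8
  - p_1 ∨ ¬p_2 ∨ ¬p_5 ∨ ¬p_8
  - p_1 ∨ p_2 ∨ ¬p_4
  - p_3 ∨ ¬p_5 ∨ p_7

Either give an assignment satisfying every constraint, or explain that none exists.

Unit clause (¬p_7) forces p_7 = False.
In (p_4 ∨ p_7) only p_4 is left, so p_4 = True.
Try p_1 = True:
  (¬p_1 ∨ p_6) forces p_6 = True.
  (¬p_6 ∨ p_8) forces p_8 = True.
  (¬p_1 ∨ p_3 ∨ ¬p_4) forces p_3 = True.
  (¬p_2 ∨ ¬p_3 ∨ ¬p_8) forces p_2 = False.
  clause (p_2 ∨ ¬p_3) is falsified — backtrack.
So p_1 = False.
  then (p_1 ∨ p_2 ∨ ¬p_4) forces p_2 = True.
  then (¬p_2 ∨ p_5) forces p_5 = True.
  then (p_1 ∨ p_3 ∨ ¬p_5) forces p_3 = True.
  then (¬p_2 ∨ ¬p_3 ∨ ¬p_8) forces p_8 = False.
  then (p_1 ∨ ¬p_5 ∨ ¬p_6 ∨ p_7) forces p_6 = False.
All clauses satisfied.

p_1 = False; p_2 = True; p_3 = True; p_4 = True; p_5 = True; p_6 = False; p_7 = False; p_8 = False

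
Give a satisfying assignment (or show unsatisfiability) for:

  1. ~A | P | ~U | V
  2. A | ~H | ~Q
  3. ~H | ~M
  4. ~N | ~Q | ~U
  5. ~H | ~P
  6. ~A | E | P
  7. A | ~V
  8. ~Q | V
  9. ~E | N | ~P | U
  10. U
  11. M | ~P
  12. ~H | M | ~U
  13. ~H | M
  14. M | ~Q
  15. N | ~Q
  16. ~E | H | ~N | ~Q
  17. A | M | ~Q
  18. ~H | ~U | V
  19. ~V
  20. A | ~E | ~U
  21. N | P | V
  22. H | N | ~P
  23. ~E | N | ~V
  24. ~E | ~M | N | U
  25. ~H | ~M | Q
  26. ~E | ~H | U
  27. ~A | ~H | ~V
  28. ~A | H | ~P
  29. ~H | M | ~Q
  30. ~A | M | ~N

P=T, H=F, N=T, Q=F, E=F, A=F, V=F, M=T, U=T

Unit clause (U) forces U = True.
Unit clause (~V) forces V = False.
In (~Q | V) only ~Q is left, so Q = False.
In (~H | ~U | V) only ~H is left, so H = False.
Set P = True.
  then (M | ~P) forces M = True.
  then (H | N | ~P) forces N = True.
  then (~A | H | ~P) forces A = False.
  then (A | ~E | ~U) forces E = False.
All clauses satisfied.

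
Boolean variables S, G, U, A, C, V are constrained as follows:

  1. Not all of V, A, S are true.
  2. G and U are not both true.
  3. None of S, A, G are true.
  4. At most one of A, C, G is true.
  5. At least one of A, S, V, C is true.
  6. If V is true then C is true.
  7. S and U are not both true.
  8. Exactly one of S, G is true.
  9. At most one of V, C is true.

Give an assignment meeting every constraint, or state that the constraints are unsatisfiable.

The formula is unsatisfiable.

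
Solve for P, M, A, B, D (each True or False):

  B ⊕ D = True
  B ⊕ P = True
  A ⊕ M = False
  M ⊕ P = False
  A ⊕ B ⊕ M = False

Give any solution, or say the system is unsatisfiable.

P=T; M=T; A=T; B=F; D=T

B ⊕ D = F ⊕ T = True ✓
B ⊕ P = F ⊕ T = True ✓
A ⊕ M = T ⊕ T = False ✓
M ⊕ P = T ⊕ T = False ✓
A ⊕ B ⊕ M = T ⊕ F ⊕ T = False ✓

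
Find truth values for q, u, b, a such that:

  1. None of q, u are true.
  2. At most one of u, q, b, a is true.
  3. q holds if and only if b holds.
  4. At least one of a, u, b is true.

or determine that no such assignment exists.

q = False, u = False, b = False, a = True

  (1) {q, u}: 0 true — none ✓
  (2) {u, q, b, a}: 1 true — at most one ✓
  (3) q=F, b=F — same ✓
  (4) {a, u, b}: 1 true — at least one ✓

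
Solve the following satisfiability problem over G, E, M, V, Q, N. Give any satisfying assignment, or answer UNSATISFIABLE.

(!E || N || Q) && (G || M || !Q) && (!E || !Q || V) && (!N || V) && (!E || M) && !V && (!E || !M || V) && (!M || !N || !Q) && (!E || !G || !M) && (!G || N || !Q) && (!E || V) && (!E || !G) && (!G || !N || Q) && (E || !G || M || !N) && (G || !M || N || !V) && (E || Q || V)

G: False, E: False, M: True, V: False, Q: True, N: False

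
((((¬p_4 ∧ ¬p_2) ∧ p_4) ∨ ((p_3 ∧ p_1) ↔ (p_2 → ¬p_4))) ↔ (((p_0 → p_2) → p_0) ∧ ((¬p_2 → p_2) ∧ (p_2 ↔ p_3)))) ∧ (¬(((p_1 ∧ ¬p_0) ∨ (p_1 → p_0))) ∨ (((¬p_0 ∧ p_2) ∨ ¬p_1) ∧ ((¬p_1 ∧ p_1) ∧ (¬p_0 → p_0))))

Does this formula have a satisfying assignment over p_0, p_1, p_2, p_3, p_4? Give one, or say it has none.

The formula is unsatisfiable.

The conjunct ¬(((p_1 ∧ ¬p_0) ∨ (p_1 → p_0))) ∨ (((¬p_0 ∧ p_2) ∨ ¬p_1) ∧ ((¬p_1 ∧ p_1) ∧ (¬p_0 → p_0))) is unsatisfiable on its own:
  p_0=F, p_1=F, p_2=F: evaluates to False.
  p_0=F, p_1=F, p_2=T: evaluates to False.
  p_0=F, p_1=T, p_2=F: evaluates to False.
  p_0=F, p_1=T, p_2=T: evaluates to False.
  p_0=T, p_1=F, p_2=F: evaluates to False.
  p_0=T, p_1=F, p_2=T: evaluates to False.
  p_0=T, p_1=T, p_2=F: evaluates to False.
  p_0=T, p_1=T, p_2=T: evaluates to False.
So the whole conjunction is unsatisfiable.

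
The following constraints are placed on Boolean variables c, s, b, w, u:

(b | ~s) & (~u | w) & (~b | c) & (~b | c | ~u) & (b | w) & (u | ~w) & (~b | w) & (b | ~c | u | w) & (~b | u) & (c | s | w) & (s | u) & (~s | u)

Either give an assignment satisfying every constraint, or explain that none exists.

c=T, s=F, b=F, w=T, u=T

Set c = True.
Set s = False.
  then (s | u) forces u = True.
  then (~u | w) forces w = True.
Set b = False.
All clauses satisfied.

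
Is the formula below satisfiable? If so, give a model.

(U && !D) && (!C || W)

U=T, C=F, W=F, D=F

  U && !D = True
    !D = True
  !C || W = True
    !C = True
Both conjuncts True, so the formula holds.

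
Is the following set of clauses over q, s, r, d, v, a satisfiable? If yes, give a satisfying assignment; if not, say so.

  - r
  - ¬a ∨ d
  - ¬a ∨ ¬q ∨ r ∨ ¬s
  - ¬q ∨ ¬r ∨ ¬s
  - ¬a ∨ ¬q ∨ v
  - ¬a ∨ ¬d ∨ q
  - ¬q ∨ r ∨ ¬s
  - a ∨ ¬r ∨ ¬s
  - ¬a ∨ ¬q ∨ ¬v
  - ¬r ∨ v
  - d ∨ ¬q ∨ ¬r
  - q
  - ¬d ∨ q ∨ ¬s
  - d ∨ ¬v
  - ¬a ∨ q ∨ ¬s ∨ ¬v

Unit clause (r) forces r = True.
In (¬r ∨ v) only v is left, so v = True.
Unit clause (q) forces q = True.
In (d ∨ ¬v) only d is left, so d = True.
In (¬q ∨ ¬r ∨ ¬s) only ¬s is left, so s = False.
In (¬a ∨ ¬q ∨ ¬v) only ¬a is left, so a = False.
All clauses satisfied.

q = True, s = False, r = True, d = True, v = True, a = False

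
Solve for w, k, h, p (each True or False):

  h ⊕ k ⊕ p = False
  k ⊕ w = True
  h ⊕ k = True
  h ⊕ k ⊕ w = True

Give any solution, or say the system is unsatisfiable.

w = False, k = True, h = False, p = True

h ⊕ k ⊕ p = F ⊕ T ⊕ T = False ✓
k ⊕ w = T ⊕ F = True ✓
h ⊕ k = F ⊕ T = True ✓
h ⊕ k ⊕ w = F ⊕ T ⊕ F = True ✓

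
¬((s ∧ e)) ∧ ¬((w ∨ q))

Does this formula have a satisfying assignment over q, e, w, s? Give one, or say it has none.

q = False, e = False, w = False, s = False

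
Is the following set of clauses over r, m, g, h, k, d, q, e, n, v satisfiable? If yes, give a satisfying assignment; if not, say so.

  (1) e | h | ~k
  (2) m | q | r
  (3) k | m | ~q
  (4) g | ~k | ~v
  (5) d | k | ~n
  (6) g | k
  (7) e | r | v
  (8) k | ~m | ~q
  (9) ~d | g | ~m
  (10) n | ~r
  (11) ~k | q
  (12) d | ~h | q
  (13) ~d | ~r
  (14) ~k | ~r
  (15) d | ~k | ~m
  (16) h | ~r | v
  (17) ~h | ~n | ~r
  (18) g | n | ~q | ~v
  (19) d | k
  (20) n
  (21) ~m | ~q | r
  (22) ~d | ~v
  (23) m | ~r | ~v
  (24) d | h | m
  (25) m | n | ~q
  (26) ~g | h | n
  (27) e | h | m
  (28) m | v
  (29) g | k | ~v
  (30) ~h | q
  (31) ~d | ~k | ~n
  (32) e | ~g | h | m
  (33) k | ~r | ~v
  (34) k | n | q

Unit clause (n) forces n = True.
Try r = True:
  (~d | ~r) forces d = False.
  (d | k | ~n) forces k = True.
  clause (~k | ~r) is falsified — backtrack.
So r = False.
Set m = True.
  then (~m | ~q | r) forces q = False.
  then (~h | q) forces h = False.
  then (~k | q) forces k = False.
  then (d | k) forces d = True.
  then (~d | ~v) forces v = False.
  then (g | k) forces g = True.
  then (e | r | v) forces e = True.
All clauses satisfied.

r: False, m: True, g: True, h: False, k: False, d: True, q: False, e: True, n: True, v: False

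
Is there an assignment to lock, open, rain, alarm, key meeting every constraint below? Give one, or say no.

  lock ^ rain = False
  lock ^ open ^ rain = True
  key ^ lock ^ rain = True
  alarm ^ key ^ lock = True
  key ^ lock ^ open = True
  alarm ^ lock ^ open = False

The formula is unsatisfiable.

Adding constraints 2, 3, 4, 6 mod 2: every variable appears an even number of times on the left, so the left side is 0.
But the right sides sum to 1 (mod 2). 0 ≠ 1 — the system is inconsistent.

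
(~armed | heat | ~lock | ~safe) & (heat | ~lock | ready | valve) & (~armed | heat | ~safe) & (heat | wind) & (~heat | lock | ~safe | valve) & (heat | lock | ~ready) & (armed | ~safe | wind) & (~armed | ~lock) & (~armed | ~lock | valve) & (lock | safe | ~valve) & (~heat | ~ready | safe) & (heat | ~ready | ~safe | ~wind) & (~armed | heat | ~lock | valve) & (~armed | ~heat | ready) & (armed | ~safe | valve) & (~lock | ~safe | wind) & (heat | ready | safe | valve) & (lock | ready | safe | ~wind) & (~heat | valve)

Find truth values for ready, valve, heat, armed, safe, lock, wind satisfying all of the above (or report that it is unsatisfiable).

ready: False, valve: True, heat: True, armed: False, safe: True, lock: False, wind: True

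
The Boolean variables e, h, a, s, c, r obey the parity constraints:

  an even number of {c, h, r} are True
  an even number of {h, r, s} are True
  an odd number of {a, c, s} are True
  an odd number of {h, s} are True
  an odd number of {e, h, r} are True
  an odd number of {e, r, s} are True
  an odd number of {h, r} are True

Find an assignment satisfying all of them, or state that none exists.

Adding constraints 4, 5, 6 mod 2: every variable appears an even number of times on the left, so the left side is 0.
But the right sides sum to 1 (mod 2). 0 ≠ 1 — the system is inconsistent.

The formula is unsatisfiable.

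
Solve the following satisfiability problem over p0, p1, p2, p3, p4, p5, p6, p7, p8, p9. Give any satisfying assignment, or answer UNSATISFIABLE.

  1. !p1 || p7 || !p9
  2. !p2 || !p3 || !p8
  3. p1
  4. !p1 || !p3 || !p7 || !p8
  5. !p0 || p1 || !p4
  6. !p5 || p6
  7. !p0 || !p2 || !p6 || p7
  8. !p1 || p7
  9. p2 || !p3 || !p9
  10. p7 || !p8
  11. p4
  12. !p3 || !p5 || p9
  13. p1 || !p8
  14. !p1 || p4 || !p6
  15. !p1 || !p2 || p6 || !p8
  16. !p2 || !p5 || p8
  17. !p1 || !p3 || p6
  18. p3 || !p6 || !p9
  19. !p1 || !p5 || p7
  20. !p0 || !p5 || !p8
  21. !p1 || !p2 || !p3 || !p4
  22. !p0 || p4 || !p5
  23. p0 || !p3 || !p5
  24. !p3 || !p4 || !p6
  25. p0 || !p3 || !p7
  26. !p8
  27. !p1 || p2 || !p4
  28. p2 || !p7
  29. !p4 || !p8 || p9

Unit clause (p1) forces p1 = True.
In (!p1 || p7) only p7 is left, so p7 = True.
Unit clause (p4) forces p4 = True.
Unit clause (!p8) forces p8 = False.
In (!p1 || p2 || !p4) only p2 is left, so p2 = True.
In (!p2 || !p5 || p8) only !p5 is left, so p5 = False.
In (!p1 || !p2 || !p3 || !p4) only !p3 is left, so p3 = False.
Set p0 = False.
Set p6 = True.
  then (p3 || !p6 || !p9) forces p9 = False.
All clauses satisfied.

p0: False, p1: True, p2: True, p3: False, p4: True, p5: False, p6: True, p7: True, p8: False, p9: False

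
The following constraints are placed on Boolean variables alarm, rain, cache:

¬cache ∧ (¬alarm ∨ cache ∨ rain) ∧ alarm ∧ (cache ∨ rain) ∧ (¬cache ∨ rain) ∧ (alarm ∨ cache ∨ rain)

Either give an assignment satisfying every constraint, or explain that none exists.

alarm = True; rain = True; cache = False

Unit clause (¬cache) forces cache = False.
Unit clause (alarm) forces alarm = True.
In (cache ∨ rain) only rain is left, so rain = True.
All clauses satisfied.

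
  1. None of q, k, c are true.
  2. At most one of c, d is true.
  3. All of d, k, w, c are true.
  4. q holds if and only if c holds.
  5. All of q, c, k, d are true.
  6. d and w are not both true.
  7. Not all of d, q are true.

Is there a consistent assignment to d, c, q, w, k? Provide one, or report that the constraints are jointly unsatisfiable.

Case c = True:
  Constraint (1) is violated (c=T) — contradiction.
Case c = False:
  Constraint (3) is violated (c=F) — contradiction.
Both cases fail — unsatisfiable.

No satisfying assignment exists.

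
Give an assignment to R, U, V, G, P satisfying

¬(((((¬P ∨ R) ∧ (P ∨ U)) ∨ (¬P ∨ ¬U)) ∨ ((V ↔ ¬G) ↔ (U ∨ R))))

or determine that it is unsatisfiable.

R=F; U=T; V=T; G=T; P=T

  ¬(((((¬P ∨ R) ∧ (P ∨ U)) ∨ (¬P ∨ ¬U)) ∨ ((V ↔ ¬G) ↔ (U ∨ R)))) = True
    (((¬P ∨ R) ∧ (P ∨ U)) ∨ (¬P ∨ ¬U)) ∨ ((V ↔ ¬G) ↔ (U ∨ R)) = False
      ((¬P ∨ R) ∧ (P ∨ U)) ∨ (¬P ∨ ¬U) = False
        (¬P ∨ R) ∧ (P ∨ U) = False
          ¬P ∨ R = False
            ¬P = False
          P ∨ U = True
        ¬P ∨ ¬U = False
          ¬P = False
          ¬U = False
      (V ↔ ¬G) ↔ (U ∨ R) = False
        V ↔ ¬G = False
          ¬G = False
        U ∨ R = True
The formula evaluates to True.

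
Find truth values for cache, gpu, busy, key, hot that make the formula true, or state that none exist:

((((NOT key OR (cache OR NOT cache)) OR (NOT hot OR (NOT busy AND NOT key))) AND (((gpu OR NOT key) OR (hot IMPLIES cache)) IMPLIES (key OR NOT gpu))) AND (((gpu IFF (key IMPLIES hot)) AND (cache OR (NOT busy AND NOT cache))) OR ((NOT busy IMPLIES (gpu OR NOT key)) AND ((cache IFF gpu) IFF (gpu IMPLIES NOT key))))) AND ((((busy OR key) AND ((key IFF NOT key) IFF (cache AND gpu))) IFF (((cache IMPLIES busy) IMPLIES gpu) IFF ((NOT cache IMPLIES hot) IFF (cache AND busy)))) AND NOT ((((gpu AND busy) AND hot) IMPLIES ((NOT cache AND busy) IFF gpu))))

Unsatisfiable

Case gpu = True: the formula simplifies to ((((NOT key OR (cache OR NOT cache)) OR (NOT hot OR (NOT busy AND NOT key))) AND key) AND (((key IMPLIES hot) AND (cache OR (NOT busy AND NOT cache))) OR (cache IFF NOT key))) AND ((((busy OR key) AND ((key IFF NOT key) IFF cache)) IFF ((NOT cache IMPLIES hot) IFF (cache AND busy))) AND NOT (((busy AND hot) IMPLIES (NOT cache AND busy)))).
  key = True: simplifies to (((cache OR NOT cache) OR NOT hot) AND ((hot AND (cache OR (NOT busy AND NOT cache))) OR NOT cache)) AND ((NOT cache IFF ((NOT cache IMPLIES hot) IFF (cache AND busy))) AND NOT (((busy AND hot) IMPLIES (NOT cache AND busy)))).
    cache = True: simplifies to hot AND (NOT busy AND NOT (NOT ((busy AND hot)))).
      busy = True: the conjunct NOT busy is False.
      busy = False: the conjunct NOT (NOT ((busy AND hot))) becomes NOT (NOT False) = False.
    cache = False: simplifies to NOT hot AND NOT (((busy AND hot) IMPLIES busy)).
      busy = True: the conjunct NOT (((busy AND hot) IMPLIES busy)) becomes NOT ((hot IMPLIES True)) = False.
      busy = False: the conjunct NOT (((busy AND hot) IMPLIES busy)) becomes NOT ((False IMPLIES False)) = False.
  key = False: the conjunct key is False.
Case gpu = False: the conjunct NOT ((((gpu AND busy) AND hot) IMPLIES ((NOT cache AND busy) IFF gpu))) becomes NOT ((False IMPLIES NOT ((NOT cache AND busy)))) = False.
Both cases fail — unsatisfiable.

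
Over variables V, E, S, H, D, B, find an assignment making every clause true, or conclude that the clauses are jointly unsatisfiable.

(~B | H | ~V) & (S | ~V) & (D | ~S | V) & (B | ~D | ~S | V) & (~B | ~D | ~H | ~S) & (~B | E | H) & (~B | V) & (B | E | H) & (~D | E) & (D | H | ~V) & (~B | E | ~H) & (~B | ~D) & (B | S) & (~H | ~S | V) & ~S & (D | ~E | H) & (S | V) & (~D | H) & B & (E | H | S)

Unsatisfiable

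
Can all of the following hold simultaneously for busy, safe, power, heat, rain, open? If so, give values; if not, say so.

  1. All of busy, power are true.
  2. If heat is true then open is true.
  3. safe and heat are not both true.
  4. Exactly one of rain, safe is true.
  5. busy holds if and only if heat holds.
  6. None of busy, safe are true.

No satisfying assignment exists.

Case busy = True:
  Constraint (6) is violated (busy=T) — contradiction.
Case busy = False:
  Constraint (1) is violated (busy=F) — contradiction.
Both cases fail — unsatisfiable.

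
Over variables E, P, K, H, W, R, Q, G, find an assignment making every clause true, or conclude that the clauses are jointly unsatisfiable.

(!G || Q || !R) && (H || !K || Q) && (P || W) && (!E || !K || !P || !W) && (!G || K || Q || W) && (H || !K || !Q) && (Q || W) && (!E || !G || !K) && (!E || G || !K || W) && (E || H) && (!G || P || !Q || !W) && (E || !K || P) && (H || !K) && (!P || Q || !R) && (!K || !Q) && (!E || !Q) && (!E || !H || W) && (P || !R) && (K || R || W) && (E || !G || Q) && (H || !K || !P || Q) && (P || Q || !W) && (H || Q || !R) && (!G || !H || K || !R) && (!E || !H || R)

E: False; P: True; K: True; H: True; W: True; R: False; Q: False; G: False

Set E = False.
  then (E || H) forces H = True.
Set P = True.
Set K = True.
  then (!K || !Q) forces Q = False.
  then (E || !G || Q) forces G = False.
  then (Q || W) forces W = True.
  then (!P || Q || !R) forces R = False.
All clauses satisfied.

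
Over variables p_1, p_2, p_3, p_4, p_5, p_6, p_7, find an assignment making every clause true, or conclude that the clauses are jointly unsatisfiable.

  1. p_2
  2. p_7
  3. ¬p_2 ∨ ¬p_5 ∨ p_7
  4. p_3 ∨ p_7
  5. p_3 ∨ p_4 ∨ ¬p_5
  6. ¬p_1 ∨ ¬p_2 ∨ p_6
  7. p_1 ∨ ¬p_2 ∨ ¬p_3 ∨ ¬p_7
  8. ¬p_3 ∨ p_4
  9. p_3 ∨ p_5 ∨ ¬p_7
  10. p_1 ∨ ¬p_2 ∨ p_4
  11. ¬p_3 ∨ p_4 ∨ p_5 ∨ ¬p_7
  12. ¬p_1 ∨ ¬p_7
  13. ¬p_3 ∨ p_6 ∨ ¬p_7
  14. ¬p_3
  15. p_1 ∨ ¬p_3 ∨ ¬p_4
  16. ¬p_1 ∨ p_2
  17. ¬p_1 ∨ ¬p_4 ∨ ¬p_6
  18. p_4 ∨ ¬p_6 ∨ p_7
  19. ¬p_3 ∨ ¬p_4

Unit clause (p_2) forces p_2 = True.
Unit clause (p_7) forces p_7 = True.
In (¬p_1 ∨ ¬p_7) only ¬p_1 is left, so p_1 = False.
Unit clause (¬p_3) forces p_3 = False.
In (p_3 ∨ p_5 ∨ ¬p_7) only p_5 is left, so p_5 = True.
In (p_1 ∨ ¬p_2 ∨ p_4) only p_4 is left, so p_4 = True.
Set p_6 = True.
All clauses satisfied.

p_1: False, p_2: True, p_3: False, p_4: True, p_5: True, p_6: True, p_7: True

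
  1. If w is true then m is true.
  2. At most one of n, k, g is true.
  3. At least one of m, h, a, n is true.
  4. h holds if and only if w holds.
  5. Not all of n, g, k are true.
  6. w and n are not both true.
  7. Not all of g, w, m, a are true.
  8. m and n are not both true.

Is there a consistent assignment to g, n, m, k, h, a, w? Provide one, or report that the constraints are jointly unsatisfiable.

g=F; n=F; m=T; k=F; h=F; a=F; w=F

  (1) w=F ⇒ m: vacuous ✓
  (2) {n, k, g}: 0 true — at most one ✓
  (3) {m, h, a, n}: 1 true — at least one ✓
  (4) h=F, w=F — same ✓
  (5) {n, g, k}: 0/3 true — not all ✓
  (6) w=F, n=F — not both ✓
  (7) {g, w, m, a}: 1/4 true — not all ✓
  (8) m=T, n=F — not both ✓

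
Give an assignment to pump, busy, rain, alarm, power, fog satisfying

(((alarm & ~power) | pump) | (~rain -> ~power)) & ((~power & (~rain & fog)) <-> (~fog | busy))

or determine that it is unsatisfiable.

pump=F; busy=T; rain=F; alarm=T; power=F; fog=T

  ((alarm & ~power) | pump) | (~rain -> ~power) = True
    (alarm & ~power) | pump = True
      alarm & ~power = True
        ~power = True
    ~rain -> ~power = True
      ~rain = True
      ~power = True
  (~power & (~rain & fog)) <-> (~fog | busy) = True
    ~power & (~rain & fog) = True
      ~power = True
      ~rain & fog = True
        ~rain = True
    ~fog | busy = True
      ~fog = False
Both conjuncts True, so the formula holds.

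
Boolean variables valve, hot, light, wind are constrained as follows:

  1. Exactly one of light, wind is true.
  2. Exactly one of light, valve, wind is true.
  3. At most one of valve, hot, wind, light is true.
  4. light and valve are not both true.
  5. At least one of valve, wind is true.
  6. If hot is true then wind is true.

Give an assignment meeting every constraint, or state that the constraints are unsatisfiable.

valve = False, hot = False, light = False, wind = True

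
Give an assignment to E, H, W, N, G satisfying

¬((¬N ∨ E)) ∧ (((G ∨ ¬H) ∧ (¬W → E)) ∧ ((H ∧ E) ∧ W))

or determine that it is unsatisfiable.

Unsatisfiable — no assignment works.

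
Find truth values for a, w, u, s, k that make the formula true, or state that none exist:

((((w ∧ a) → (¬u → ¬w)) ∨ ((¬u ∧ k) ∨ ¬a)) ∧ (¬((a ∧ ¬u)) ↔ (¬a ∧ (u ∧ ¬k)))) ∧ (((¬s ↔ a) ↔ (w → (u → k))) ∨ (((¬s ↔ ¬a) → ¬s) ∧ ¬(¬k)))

a: True, w: False, u: False, s: False, k: False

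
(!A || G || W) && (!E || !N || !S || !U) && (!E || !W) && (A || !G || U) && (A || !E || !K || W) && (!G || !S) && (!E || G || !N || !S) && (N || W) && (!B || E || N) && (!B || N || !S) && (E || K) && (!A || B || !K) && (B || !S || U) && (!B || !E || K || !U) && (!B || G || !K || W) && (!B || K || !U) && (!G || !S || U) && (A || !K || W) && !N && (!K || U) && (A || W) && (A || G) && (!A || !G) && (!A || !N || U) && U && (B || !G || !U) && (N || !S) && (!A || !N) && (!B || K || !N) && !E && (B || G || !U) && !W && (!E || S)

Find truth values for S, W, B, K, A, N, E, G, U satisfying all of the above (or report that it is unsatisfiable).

Case W = True:
  Clause (!W) is falsified — contradiction.
Case W = False:
  (N || W) forces N = True.
  Clause (!N) is falsified — contradiction.
Both cases fail, so the formula is unsatisfiable.

UNSATISFIABLE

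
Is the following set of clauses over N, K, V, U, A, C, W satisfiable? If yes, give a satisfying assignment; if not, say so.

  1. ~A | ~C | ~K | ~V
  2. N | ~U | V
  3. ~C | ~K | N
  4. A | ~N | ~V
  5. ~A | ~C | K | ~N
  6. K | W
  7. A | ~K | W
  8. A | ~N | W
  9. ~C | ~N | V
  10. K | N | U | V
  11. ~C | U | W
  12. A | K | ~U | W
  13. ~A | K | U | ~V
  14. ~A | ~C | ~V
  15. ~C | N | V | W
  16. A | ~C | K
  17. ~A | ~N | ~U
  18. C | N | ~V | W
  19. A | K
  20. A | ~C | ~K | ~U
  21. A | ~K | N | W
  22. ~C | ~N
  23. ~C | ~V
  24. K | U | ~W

N = False, K = True, V = True, U = True, A = True, C = False, W = True

Set N = False.
Set K = True.
  then (~C | ~K | N) forces C = False.
Set V = True.
  then (C | N | ~V | W) forces W = True.
Set U = True.
Set A = True.
All clauses satisfied.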